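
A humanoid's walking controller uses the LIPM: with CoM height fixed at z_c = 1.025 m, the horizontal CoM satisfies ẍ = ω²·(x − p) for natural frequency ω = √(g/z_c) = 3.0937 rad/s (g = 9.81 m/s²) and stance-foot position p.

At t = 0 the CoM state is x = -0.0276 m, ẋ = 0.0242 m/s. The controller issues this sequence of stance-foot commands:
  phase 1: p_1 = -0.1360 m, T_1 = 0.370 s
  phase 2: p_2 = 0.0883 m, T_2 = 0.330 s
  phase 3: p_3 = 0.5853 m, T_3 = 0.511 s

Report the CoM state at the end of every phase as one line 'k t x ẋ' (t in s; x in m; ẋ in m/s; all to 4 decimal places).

1 0.3700 0.0626 0.5152
2 0.7000 0.2491 0.7117
3 1.2110 0.2691 -0.6178

phase 1: p=-0.1360, T=0.370, ωT=1.144669, cosh=1.729865, sinh=1.411536; start (x,ẋ)=(-0.027600, 0.024200) → end (x,ẋ)=(0.062559, 0.515231)
phase 2: p=0.0883, T=0.330, ωT=1.020921, cosh=1.568007, sinh=1.207744; start (x,ẋ)=(0.062559, 0.515231) → end (x,ẋ)=(0.249078, 0.711707)
phase 3: p=0.5853, T=0.511, ωT=1.580881, cosh=2.532514, sinh=2.326720; start (x,ẋ)=(0.249078, 0.711707) → end (x,ẋ)=(0.269076, -0.617776)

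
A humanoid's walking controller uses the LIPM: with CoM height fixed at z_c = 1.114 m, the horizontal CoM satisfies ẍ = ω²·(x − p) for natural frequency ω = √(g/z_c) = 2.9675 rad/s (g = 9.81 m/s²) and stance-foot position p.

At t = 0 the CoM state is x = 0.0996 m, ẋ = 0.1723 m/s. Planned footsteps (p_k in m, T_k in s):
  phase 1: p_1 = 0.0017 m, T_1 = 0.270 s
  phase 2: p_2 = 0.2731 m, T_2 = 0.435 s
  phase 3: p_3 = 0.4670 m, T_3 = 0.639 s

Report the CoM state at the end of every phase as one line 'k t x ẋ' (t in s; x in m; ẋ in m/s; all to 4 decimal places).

1 0.2700 0.1844 0.4891
2 0.7050 0.3766 0.5141
3 1.3440 0.7233 0.8779

phase 1: p=0.0017, T=0.270, ωT=0.801225, cosh=1.338524, sinh=0.889745; start (x,ẋ)=(0.099600, 0.172300) → end (x,ẋ)=(0.184402, 0.489115)
phase 2: p=0.2731, T=0.435, ωT=1.290862, cosh=1.955477, sinh=1.680444; start (x,ẋ)=(0.184402, 0.489115) → end (x,ẋ)=(0.376631, 0.514142)
phase 3: p=0.4670, T=0.639, ωT=1.896232, cosh=3.405443, sinh=3.255310; start (x,ẋ)=(0.376631, 0.514142) → end (x,ẋ)=(0.723260, 0.877901)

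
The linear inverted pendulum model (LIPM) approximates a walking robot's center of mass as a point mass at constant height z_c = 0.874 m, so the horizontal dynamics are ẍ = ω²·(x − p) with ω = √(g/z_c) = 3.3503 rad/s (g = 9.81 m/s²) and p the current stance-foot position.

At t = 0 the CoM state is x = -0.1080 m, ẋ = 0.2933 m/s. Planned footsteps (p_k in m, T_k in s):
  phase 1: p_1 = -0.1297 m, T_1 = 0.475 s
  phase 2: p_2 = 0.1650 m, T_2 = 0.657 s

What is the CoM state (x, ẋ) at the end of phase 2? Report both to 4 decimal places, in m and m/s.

phase 1: p=-0.1297, T=0.475, ωT=1.591392, cosh=2.557112, sinh=2.353470; start (x,ẋ)=(-0.108000, 0.293300) → end (x,ẋ)=(0.131822, 0.921102)
phase 2: p=0.1650, T=0.657, ωT=2.201147, cosh=4.573024, sinh=4.462348; start (x,ẋ)=(0.131822, 0.921102) → end (x,ẋ)=(1.240117, 3.716210)

x = 1.2401, ẋ = 3.7162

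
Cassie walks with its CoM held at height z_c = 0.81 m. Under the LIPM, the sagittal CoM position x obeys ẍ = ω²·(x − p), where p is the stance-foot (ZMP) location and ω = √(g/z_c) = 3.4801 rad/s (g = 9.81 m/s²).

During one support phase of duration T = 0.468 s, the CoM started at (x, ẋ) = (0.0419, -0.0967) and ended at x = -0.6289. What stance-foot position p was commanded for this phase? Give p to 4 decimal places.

ωT = 3.4801·0.468 = 1.628687; cosh(ωT) = 2.646682, sinh(ωT) = 2.450495
x(T) = p + (x₀−p)·cosh(ωT) + (ẋ₀/ω)·sinh(ωT) ⇒ p·(1 − cosh) = x(T) − x₀·cosh − (ẋ₀/ω)·sinh
numerator   = -0.6289 − (0.0419)·2.646682 − (-0.0967/3.4801)·2.450495 = -0.671705
denominator = 1 − 2.646682 = -1.646682
p = -0.671705 / -1.646682 = 0.4079

p = 0.4079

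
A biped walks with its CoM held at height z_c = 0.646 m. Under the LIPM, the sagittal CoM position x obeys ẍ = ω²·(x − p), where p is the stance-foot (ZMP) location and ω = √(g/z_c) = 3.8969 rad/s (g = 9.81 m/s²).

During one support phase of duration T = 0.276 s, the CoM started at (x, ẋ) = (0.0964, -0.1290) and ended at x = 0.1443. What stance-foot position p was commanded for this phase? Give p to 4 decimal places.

p = -0.0463

ωT = 3.8969·0.276 = 1.075544; cosh(ωT) = 1.636350, sinh(ωT) = 1.295238
x(T) = p + (x₀−p)·cosh(ωT) + (ẋ₀/ω)·sinh(ωT) ⇒ p·(1 − cosh) = x(T) − x₀·cosh − (ẋ₀/ω)·sinh
numerator   = 0.1443 − (0.0964)·1.636350 − (-0.1290/3.8969)·1.295238 = 0.029432
denominator = 1 − 1.636350 = -0.636350
p = 0.029432 / -0.636350 = -0.0463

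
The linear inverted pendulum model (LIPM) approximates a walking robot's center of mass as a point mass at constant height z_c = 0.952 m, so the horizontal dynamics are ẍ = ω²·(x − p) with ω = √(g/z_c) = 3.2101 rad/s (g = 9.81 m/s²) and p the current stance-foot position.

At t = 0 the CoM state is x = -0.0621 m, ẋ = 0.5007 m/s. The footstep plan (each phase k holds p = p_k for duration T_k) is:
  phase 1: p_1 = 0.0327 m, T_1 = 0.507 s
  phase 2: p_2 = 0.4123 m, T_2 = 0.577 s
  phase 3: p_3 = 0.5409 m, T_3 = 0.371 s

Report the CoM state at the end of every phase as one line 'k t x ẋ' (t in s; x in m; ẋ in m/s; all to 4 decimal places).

1 0.5070 0.1638 0.5790
2 1.0840 0.1615 -0.5891
3 1.4550 -0.4149 -2.8771

phase 1: p=0.0327, T=0.507, ωT=1.627521, cosh=2.643826, sinh=2.447410; start (x,ẋ)=(-0.062100, 0.500700) → end (x,ẋ)=(0.163804, 0.578974)
phase 2: p=0.4123, T=0.577, ωT=1.852228, cosh=3.265445, sinh=3.108558; start (x,ẋ)=(0.163804, 0.578974) → end (x,ẋ)=(0.161509, -0.589083)
phase 3: p=0.5409, T=0.371, ωT=1.190947, cosh=1.797065, sinh=1.493131; start (x,ẋ)=(0.161509, -0.589083) → end (x,ẋ)=(-0.414894, -2.877081)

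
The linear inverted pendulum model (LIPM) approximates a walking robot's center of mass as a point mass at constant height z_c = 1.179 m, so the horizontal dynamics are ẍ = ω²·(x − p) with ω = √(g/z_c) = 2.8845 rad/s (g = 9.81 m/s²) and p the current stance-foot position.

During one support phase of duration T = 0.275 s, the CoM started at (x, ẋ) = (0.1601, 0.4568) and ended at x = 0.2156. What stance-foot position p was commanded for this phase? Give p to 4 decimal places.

ωT = 2.8845·0.275 = 0.793238; cosh(ωT) = 1.331460, sinh(ωT) = 0.879082
x(T) = p + (x₀−p)·cosh(ωT) + (ẋ₀/ω)·sinh(ωT) ⇒ p·(1 − cosh) = x(T) − x₀·cosh − (ẋ₀/ω)·sinh
numerator   = 0.2156 − (0.1601)·1.331460 − (0.4568/2.8845)·0.879082 = -0.136781
denominator = 1 − 1.331460 = -0.331460
p = -0.136781 / -0.331460 = 0.4127

p = 0.4127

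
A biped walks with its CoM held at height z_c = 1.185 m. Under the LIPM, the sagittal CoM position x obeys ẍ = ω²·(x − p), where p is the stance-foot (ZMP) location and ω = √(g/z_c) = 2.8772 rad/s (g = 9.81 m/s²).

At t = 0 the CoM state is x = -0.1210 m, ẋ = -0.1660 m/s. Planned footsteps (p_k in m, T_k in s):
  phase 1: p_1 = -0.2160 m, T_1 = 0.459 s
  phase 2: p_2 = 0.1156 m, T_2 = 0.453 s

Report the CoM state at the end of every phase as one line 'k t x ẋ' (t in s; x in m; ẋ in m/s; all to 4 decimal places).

1 0.4590 -0.1257 0.1424
2 0.9120 -0.2771 -0.9026

phase 1: p=-0.2160, T=0.459, ωT=1.320635, cosh=2.006382, sinh=1.739416; start (x,ẋ)=(-0.121000, -0.166000) → end (x,ẋ)=(-0.125749, 0.142382)
phase 2: p=0.1156, T=0.453, ωT=1.303372, cosh=1.976652, sinh=1.705037; start (x,ẋ)=(-0.125749, 0.142382) → end (x,ẋ)=(-0.277087, -0.902555)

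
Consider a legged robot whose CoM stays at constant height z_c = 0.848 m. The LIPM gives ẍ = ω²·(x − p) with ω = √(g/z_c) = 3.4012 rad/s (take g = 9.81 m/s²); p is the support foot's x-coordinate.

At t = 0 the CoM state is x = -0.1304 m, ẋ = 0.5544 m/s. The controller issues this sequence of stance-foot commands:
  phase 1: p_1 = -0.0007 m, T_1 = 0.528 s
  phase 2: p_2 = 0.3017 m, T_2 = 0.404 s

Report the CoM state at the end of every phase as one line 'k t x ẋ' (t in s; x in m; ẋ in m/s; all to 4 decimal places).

1 0.5280 0.0753 0.4238
2 0.9320 0.0562 -0.5329

phase 1: p=-0.0007, T=0.528, ωT=1.795834, cosh=3.095242, sinh=2.929253; start (x,ẋ)=(-0.130400, 0.554400) → end (x,ẋ)=(0.075319, 0.423804)
phase 2: p=0.3017, T=0.404, ωT=1.374085, cosh=2.102265, sinh=1.849194; start (x,ẋ)=(0.075319, 0.423804) → end (x,ẋ)=(0.056205, -0.532869)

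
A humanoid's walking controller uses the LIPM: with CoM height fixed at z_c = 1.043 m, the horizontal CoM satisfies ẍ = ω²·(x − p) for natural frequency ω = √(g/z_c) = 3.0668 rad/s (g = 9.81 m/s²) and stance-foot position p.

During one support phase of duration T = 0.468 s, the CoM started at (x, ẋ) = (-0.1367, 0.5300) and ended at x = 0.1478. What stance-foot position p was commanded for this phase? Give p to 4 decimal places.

ωT = 3.0668·0.468 = 1.435262; cosh(ωT) = 2.219400, sinh(ωT) = 1.981347
x(T) = p + (x₀−p)·cosh(ωT) + (ẋ₀/ω)·sinh(ωT) ⇒ p·(1 − cosh) = x(T) − x₀·cosh − (ẋ₀/ω)·sinh
numerator   = 0.1478 − (-0.1367)·2.219400 − (0.5300/3.0668)·1.981347 = 0.108778
denominator = 1 − 2.219400 = -1.219400
p = 0.108778 / -1.219400 = -0.0892

p = -0.0892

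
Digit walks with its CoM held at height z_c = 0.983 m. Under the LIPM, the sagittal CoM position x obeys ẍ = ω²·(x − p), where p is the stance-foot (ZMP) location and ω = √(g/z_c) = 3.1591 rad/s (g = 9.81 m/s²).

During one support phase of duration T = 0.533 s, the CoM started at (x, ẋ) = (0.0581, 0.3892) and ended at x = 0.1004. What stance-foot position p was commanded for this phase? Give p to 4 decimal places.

ωT = 3.1591·0.533 = 1.683800; cosh(ωT) = 2.785826, sinh(ωT) = 2.600159
x(T) = p + (x₀−p)·cosh(ωT) + (ẋ₀/ω)·sinh(ωT) ⇒ p·(1 − cosh) = x(T) − x₀·cosh − (ẋ₀/ω)·sinh
numerator   = 0.1004 − (0.0581)·2.785826 − (0.3892/3.1591)·2.600159 = -0.381795
denominator = 1 − 2.785826 = -1.785826
p = -0.381795 / -1.785826 = 0.2138

p = 0.2138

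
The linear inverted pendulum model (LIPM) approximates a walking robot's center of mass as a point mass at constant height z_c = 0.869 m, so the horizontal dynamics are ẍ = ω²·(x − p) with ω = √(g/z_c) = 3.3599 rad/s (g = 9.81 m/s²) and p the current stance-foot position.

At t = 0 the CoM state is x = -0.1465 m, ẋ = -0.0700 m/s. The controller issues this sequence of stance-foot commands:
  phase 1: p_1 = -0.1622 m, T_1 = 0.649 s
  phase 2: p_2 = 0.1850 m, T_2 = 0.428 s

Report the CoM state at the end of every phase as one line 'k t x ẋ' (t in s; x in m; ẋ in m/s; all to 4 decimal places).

1 0.6490 -0.1829 -0.0833
2 1.0770 -0.6827 -2.6418

phase 1: p=-0.1622, T=0.649, ωT=2.180575, cosh=4.482186, sinh=4.369209; start (x,ẋ)=(-0.146500, -0.070000) → end (x,ẋ)=(-0.182858, -0.083275)
phase 2: p=0.1850, T=0.428, ωT=1.438037, cosh=2.224906, sinh=1.987513; start (x,ẋ)=(-0.182858, -0.083275) → end (x,ẋ)=(-0.682709, -2.641776)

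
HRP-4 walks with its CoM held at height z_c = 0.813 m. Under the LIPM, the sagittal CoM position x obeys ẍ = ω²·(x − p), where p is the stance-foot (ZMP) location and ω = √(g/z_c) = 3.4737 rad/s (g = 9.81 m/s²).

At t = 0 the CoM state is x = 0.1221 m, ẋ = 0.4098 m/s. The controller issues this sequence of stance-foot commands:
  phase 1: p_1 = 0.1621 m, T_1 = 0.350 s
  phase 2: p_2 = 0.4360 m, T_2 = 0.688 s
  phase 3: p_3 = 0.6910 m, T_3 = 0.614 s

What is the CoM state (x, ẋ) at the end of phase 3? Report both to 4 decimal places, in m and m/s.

phase 1: p=0.1621, T=0.350, ωT=1.215795, cosh=1.834724, sinh=1.538250; start (x,ẋ)=(0.122100, 0.409800) → end (x,ẋ)=(0.270182, 0.538133)
phase 2: p=0.4360, T=0.688, ωT=2.389906, cosh=5.502051, sinh=5.410413; start (x,ẋ)=(0.270182, 0.538133) → end (x,ẋ)=(0.361822, -0.155576)
phase 3: p=0.6910, T=0.614, ωT=2.132852, cosh=4.278699, sinh=4.160200; start (x,ẋ)=(0.361822, -0.155576) → end (x,ẋ)=(-0.903778, -5.422716)

x = -0.9038, ẋ = -5.4227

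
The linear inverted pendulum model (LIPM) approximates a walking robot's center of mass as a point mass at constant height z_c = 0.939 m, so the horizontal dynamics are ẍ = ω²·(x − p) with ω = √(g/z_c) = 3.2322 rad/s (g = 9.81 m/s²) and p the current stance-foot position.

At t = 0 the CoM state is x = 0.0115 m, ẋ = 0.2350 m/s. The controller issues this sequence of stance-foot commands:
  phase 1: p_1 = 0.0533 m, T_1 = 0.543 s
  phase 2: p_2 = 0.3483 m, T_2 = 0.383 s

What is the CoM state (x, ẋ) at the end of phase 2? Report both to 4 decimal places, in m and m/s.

x = 0.1022, ẋ = -0.5003

phase 1: p=0.0533, T=0.543, ωT=1.755085, cosh=2.978415, sinh=2.805522; start (x,ẋ)=(0.011500, 0.235000) → end (x,ẋ)=(0.132780, 0.320885)
phase 2: p=0.3483, T=0.383, ωT=1.237933, cosh=1.869230, sinh=1.579247; start (x,ẋ)=(0.132780, 0.320885) → end (x,ẋ)=(0.102228, -0.500301)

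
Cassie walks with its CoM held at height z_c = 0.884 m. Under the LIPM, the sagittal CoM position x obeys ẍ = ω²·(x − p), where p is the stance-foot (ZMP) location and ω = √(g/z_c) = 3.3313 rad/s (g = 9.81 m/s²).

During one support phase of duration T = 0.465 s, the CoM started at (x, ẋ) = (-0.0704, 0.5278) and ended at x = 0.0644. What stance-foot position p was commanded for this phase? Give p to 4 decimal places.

ωT = 3.3313·0.465 = 1.549055; cosh(ωT) = 2.459733, sinh(ωT) = 2.247284
x(T) = p + (x₀−p)·cosh(ωT) + (ẋ₀/ω)·sinh(ωT) ⇒ p·(1 − cosh) = x(T) − x₀·cosh − (ẋ₀/ω)·sinh
numerator   = 0.0644 − (-0.0704)·2.459733 − (0.5278/3.3313)·2.247284 = -0.118487
denominator = 1 − 2.459733 = -1.459733
p = -0.118487 / -1.459733 = 0.0812

p = 0.0812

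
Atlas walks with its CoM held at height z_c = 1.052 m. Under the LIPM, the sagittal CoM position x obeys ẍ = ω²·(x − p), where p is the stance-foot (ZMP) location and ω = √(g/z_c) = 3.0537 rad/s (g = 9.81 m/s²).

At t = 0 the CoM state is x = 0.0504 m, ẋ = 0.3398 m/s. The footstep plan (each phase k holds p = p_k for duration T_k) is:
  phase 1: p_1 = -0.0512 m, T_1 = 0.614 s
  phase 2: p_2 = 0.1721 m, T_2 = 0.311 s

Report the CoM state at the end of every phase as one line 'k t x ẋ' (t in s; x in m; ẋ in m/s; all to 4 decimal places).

phase 1: p=-0.0512, T=0.614, ωT=1.874972, cosh=3.336997, sinh=3.183638; start (x,ẋ)=(0.050400, 0.339800) → end (x,ẋ)=(0.642098, 2.121654)
phase 2: p=0.1721, T=0.311, ωT=0.949701, cosh=1.485896, sinh=1.099040; start (x,ẋ)=(0.642098, 2.121654) → end (x,ẋ)=(1.634060, 4.729935)

1 0.6140 0.6421 2.1217
2 0.9250 1.6341 4.7299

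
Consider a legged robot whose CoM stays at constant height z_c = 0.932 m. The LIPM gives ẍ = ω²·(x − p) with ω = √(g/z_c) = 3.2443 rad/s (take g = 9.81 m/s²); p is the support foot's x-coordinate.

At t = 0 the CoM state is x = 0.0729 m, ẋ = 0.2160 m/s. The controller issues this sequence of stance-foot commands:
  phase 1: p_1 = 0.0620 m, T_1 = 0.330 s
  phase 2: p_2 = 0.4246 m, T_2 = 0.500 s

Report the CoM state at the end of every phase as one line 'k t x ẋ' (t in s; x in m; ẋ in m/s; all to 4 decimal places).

phase 1: p=0.0620, T=0.330, ωT=1.070619, cosh=1.629990, sinh=1.287194; start (x,ẋ)=(0.072900, 0.216000) → end (x,ẋ)=(0.165466, 0.397597)
phase 2: p=0.4246, T=0.500, ωT=1.622150, cosh=2.630720, sinh=2.433246; start (x,ẋ)=(0.165466, 0.397597) → end (x,ẋ)=(0.041092, -0.999684)

1 0.3300 0.1655 0.3976
2 0.8300 0.0411 -0.9997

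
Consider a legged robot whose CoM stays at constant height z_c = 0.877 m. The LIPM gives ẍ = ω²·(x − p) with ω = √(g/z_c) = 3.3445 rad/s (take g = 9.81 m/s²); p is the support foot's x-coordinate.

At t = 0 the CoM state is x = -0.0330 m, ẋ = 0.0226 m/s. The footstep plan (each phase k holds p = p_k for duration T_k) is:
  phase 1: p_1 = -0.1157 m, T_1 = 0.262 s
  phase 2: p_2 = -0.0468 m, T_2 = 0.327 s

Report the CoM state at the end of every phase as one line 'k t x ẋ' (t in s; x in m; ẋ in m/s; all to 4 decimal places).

phase 1: p=-0.1157, T=0.262, ωT=0.876259, cosh=1.409117, sinh=0.992780; start (x,ẋ)=(-0.033000, 0.022600) → end (x,ẋ)=(0.007543, 0.306439)
phase 2: p=-0.0468, T=0.327, ωT=1.093651, cosh=1.660073, sinh=1.325082; start (x,ẋ)=(0.007543, 0.306439) → end (x,ẋ)=(0.164823, 0.749543)

1 0.2620 0.0075 0.3064
2 0.5890 0.1648 0.7495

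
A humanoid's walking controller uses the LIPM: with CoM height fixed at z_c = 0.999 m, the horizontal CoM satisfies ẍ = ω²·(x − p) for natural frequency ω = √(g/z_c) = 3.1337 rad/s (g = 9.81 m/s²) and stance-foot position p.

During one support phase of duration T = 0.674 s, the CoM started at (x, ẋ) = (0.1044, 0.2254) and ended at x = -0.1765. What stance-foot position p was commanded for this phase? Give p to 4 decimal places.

p = 0.2841

ωT = 3.1337·0.674 = 2.112114; cosh(ωT) = 4.193338, sinh(ωT) = 4.072356
x(T) = p + (x₀−p)·cosh(ωT) + (ẋ₀/ω)·sinh(ωT) ⇒ p·(1 − cosh) = x(T) − x₀·cosh − (ẋ₀/ω)·sinh
numerator   = -0.1765 − (0.1044)·4.193338 − (0.2254/3.1337)·4.072356 = -0.907200
denominator = 1 − 4.193338 = -3.193338
p = -0.907200 / -3.193338 = 0.2841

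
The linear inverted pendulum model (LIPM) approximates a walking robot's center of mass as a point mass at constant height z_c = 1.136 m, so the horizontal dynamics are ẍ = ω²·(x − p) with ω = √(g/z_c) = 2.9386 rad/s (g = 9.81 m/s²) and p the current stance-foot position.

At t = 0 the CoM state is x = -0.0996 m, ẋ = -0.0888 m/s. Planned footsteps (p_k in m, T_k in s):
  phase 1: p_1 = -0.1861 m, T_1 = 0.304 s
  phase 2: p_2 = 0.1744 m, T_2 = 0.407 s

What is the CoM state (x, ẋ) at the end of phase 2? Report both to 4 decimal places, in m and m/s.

phase 1: p=-0.1861, T=0.304, ωT=0.893334, cosh=1.426276, sinh=1.016987; start (x,ẋ)=(-0.099600, -0.088800) → end (x,ẋ)=(-0.093459, 0.131854)
phase 2: p=0.1744, T=0.407, ωT=1.196010, cosh=1.804648, sinh=1.502249; start (x,ẋ)=(-0.093459, 0.131854) → end (x,ẋ)=(-0.241586, -0.944517)

x = -0.2416, ẋ = -0.9445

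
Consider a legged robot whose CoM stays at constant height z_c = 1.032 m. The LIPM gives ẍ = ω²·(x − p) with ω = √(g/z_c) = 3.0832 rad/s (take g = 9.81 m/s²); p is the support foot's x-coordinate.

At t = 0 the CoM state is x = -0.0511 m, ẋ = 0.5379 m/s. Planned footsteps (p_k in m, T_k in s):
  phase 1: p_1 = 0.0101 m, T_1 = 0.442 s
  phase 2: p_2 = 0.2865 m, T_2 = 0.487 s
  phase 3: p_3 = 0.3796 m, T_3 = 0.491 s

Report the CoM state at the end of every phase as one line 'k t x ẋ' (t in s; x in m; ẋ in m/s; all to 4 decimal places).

phase 1: p=0.0101, T=0.442, ωT=1.362774, cosh=2.081484, sinh=1.825534; start (x,ẋ)=(-0.051100, 0.537900) → end (x,ẋ)=(0.201199, 0.775167)
phase 2: p=0.2865, T=0.487, ωT=1.501518, cosh=2.355645, sinh=2.132854; start (x,ẋ)=(0.201199, 0.775167) → end (x,ẋ)=(0.621795, 1.265076)
phase 3: p=0.3796, T=0.491, ωT=1.513851, cosh=2.382129, sinh=2.162068; start (x,ẋ)=(0.621795, 1.265076) → end (x,ẋ)=(1.843663, 4.628067)

1 0.4420 0.2012 0.7752
2 0.9290 0.6218 1.2651
3 1.4200 1.8437 4.6281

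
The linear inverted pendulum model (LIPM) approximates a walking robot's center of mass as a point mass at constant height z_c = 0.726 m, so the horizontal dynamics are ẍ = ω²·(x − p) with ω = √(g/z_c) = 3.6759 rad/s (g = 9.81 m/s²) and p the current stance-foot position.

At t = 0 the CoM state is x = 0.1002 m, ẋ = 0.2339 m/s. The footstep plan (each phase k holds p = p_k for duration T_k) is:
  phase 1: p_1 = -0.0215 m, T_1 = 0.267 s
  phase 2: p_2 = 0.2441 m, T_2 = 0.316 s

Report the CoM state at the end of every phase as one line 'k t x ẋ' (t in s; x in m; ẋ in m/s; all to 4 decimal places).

phase 1: p=-0.0215, T=0.267, ωT=0.981465, cosh=1.521562, sinh=1.146801; start (x,ẋ)=(0.100200, 0.233900) → end (x,ẋ)=(0.236646, 0.868923)
phase 2: p=0.2441, T=0.316, ωT=1.161584, cosh=1.753991, sinh=1.441001; start (x,ẋ)=(0.236646, 0.868923) → end (x,ẋ)=(0.571655, 1.484598)

1 0.2670 0.2366 0.8689
2 0.5830 0.5717 1.4846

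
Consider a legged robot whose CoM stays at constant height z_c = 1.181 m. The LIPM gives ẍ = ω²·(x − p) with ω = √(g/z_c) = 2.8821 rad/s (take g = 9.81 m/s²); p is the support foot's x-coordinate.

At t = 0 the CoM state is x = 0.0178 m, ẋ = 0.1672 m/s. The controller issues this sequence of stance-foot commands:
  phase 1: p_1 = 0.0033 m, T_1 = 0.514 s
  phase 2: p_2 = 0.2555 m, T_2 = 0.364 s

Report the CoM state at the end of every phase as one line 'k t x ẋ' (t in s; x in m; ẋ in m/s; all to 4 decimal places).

phase 1: p=0.0033, T=0.514, ωT=1.481399, cosh=2.313208, sinh=2.085889; start (x,ẋ)=(0.017800, 0.167200) → end (x,ẋ)=(0.157851, 0.473939)
phase 2: p=0.2555, T=0.364, ωT=1.049084, cosh=1.602647, sinh=1.252389; start (x,ẋ)=(0.157851, 0.473939) → end (x,ẋ)=(0.304948, 0.407090)

1 0.5140 0.1579 0.4739
2 0.8780 0.3049 0.4071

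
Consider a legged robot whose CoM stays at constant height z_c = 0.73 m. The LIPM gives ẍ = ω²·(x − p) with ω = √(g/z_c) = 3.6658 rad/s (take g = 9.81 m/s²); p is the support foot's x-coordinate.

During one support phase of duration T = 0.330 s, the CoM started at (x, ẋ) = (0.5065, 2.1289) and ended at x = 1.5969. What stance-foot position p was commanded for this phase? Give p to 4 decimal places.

ωT = 3.6658·0.330 = 1.209714; cosh(ωT) = 1.825404, sinh(ωT) = 1.527122
x(T) = p + (x₀−p)·cosh(ωT) + (ẋ₀/ω)·sinh(ωT) ⇒ p·(1 − cosh) = x(T) − x₀·cosh − (ẋ₀/ω)·sinh
numerator   = 1.5969 − (0.5065)·1.825404 − (2.1289/3.6658)·1.527122 = -0.214537
denominator = 1 − 1.825404 = -0.825404
p = -0.214537 / -0.825404 = 0.2599

p = 0.2599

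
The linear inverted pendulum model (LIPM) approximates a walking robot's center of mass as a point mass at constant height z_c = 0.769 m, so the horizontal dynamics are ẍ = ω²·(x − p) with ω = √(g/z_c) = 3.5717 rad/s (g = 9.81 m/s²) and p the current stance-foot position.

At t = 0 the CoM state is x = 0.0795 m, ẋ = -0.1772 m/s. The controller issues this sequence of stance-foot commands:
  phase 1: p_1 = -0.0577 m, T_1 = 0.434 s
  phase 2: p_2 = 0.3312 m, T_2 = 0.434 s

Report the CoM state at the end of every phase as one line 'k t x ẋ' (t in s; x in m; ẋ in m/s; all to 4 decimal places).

phase 1: p=-0.0577, T=0.434, ωT=1.550118, cosh=2.462124, sinh=2.249901; start (x,ẋ)=(0.079500, -0.177200) → end (x,ẋ)=(0.168481, 0.666247)
phase 2: p=0.3312, T=0.434, ωT=1.550118, cosh=2.462124, sinh=2.249901; start (x,ẋ)=(0.168481, 0.666247) → end (x,ẋ)=(0.350250, 0.332776)

1 0.4340 0.1685 0.6662
2 0.8680 0.3503 0.3328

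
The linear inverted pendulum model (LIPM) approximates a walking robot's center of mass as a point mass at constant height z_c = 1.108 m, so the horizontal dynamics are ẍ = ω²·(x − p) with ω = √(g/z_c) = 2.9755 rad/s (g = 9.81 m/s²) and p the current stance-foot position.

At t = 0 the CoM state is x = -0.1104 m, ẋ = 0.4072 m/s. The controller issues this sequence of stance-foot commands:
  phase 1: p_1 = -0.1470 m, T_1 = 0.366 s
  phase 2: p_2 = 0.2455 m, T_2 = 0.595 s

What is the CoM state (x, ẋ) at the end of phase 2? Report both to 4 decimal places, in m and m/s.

phase 1: p=-0.1470, T=0.366, ωT=1.089033, cosh=1.653971, sinh=1.317429; start (x,ẋ)=(-0.110400, 0.407200) → end (x,ẋ)=(0.093827, 0.816969)
phase 2: p=0.2455, T=0.595, ωT=1.770422, cosh=3.021798, sinh=2.851537; start (x,ẋ)=(0.093827, 0.816969) → end (x,ẋ)=(0.570107, 1.181806)

x = 0.5701, ẋ = 1.1818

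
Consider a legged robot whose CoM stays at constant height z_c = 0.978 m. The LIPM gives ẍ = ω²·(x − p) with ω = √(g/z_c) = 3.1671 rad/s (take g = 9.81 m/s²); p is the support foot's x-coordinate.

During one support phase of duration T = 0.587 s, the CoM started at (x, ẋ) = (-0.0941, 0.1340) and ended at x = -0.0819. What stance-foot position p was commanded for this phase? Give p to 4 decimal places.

p = -0.0415

ωT = 3.1671·0.587 = 1.859088; cosh(ωT) = 3.286847, sinh(ωT) = 3.131032
x(T) = p + (x₀−p)·cosh(ωT) + (ẋ₀/ω)·sinh(ωT) ⇒ p·(1 − cosh) = x(T) − x₀·cosh − (ẋ₀/ω)·sinh
numerator   = -0.0819 − (-0.0941)·3.286847 − (0.1340/3.1671)·3.131032 = 0.094918
denominator = 1 − 3.286847 = -2.286847
p = 0.094918 / -2.286847 = -0.0415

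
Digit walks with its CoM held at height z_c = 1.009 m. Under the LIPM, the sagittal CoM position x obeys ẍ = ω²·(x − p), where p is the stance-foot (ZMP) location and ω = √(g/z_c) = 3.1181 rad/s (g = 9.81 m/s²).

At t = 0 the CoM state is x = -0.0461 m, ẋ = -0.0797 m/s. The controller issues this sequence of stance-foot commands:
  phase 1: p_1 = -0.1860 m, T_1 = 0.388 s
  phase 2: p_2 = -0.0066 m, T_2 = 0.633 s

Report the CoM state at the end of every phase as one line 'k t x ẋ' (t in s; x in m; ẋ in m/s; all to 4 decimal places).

1 0.3880 0.0304 0.5208
2 1.0210 0.7184 2.3170

phase 1: p=-0.1860, T=0.388, ωT=1.209823, cosh=1.825570, sinh=1.527320; start (x,ẋ)=(-0.046100, -0.079700) → end (x,ẋ)=(0.030358, 0.520753)
phase 2: p=-0.0066, T=0.633, ωT=1.973757, cosh=3.668302, sinh=3.529368; start (x,ẋ)=(0.030358, 0.520753) → end (x,ẋ)=(0.718413, 2.317002)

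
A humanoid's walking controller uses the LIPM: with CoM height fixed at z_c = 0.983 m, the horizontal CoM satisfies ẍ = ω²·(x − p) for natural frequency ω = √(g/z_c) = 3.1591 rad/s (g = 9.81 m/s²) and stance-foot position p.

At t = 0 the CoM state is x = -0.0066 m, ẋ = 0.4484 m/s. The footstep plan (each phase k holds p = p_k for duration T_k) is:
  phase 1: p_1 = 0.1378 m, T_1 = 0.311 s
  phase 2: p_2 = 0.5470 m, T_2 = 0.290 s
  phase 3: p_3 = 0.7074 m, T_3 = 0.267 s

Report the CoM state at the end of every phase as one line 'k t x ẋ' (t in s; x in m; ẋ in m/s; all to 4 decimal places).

1 0.3110 0.0809 0.1589
2 0.6010 -0.0759 -1.3153
3 0.8680 -0.7658 -4.1553

phase 1: p=0.1378, T=0.311, ωT=0.982480, cosh=1.522727, sinh=1.148346; start (x,ẋ)=(-0.006600, 0.448400) → end (x,ẋ)=(0.080913, 0.158945)
phase 2: p=0.5470, T=0.290, ωT=0.916139, cosh=1.449841, sinh=1.049780; start (x,ẋ)=(0.080913, 0.158945) → end (x,ẋ)=(-0.075933, -1.315265)
phase 3: p=0.7074, T=0.267, ωT=0.843480, cosh=1.377326, sinh=0.947115; start (x,ẋ)=(-0.075933, -1.315265) → end (x,ẋ)=(-0.765829, -4.155307)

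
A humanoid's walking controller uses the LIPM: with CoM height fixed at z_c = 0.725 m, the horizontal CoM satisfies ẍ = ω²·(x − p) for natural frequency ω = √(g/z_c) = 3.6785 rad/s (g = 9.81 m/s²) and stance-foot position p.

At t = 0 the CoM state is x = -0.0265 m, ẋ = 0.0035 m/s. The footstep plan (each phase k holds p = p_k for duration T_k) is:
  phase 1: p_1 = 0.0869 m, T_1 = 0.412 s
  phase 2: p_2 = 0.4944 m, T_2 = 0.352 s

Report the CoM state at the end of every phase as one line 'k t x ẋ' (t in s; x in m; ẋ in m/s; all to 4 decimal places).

1 0.4120 -0.1816 -0.8952
2 0.7640 -1.2429 -5.9545

phase 1: p=0.0869, T=0.412, ωT=1.515542, cosh=2.385788, sinh=2.166099; start (x,ẋ)=(-0.026500, 0.003500) → end (x,ẋ)=(-0.181587, -0.895220)
phase 2: p=0.4944, T=0.352, ωT=1.294832, cosh=1.962163, sinh=1.688219; start (x,ẋ)=(-0.181587, -0.895220) → end (x,ẋ)=(-1.242852, -5.954528)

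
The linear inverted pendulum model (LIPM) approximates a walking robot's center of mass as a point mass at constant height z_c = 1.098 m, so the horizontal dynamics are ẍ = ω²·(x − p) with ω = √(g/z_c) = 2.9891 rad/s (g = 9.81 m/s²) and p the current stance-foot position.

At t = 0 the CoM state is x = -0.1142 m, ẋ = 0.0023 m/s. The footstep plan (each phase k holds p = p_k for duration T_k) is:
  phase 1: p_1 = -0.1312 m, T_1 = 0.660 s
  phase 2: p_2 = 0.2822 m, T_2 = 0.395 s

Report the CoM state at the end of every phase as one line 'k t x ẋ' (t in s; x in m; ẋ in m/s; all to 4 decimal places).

phase 1: p=-0.1312, T=0.660, ωT=1.972806, cosh=3.664946, sinh=3.525880; start (x,ẋ)=(-0.114200, 0.002300) → end (x,ẋ)=(-0.066183, 0.187596)
phase 2: p=0.2822, T=0.395, ωT=1.180694, cosh=1.781850, sinh=1.474785; start (x,ẋ)=(-0.066183, 0.187596) → end (x,ẋ)=(-0.246009, -1.201501)

1 0.6600 -0.0662 0.1876
2 1.0550 -0.2460 -1.2015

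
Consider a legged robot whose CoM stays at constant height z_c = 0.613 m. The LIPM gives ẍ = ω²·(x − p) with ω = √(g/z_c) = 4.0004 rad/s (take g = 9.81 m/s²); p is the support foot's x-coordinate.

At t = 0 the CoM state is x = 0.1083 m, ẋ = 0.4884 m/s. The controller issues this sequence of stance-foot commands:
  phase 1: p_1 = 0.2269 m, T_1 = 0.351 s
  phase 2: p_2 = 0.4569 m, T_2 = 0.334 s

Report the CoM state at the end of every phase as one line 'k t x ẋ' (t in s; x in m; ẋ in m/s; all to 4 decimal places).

phase 1: p=0.2269, T=0.351, ωT=1.404140, cosh=2.158801, sinh=1.913223; start (x,ẋ)=(0.108300, 0.488400) → end (x,ẋ)=(0.204447, 0.146635)
phase 2: p=0.4569, T=0.334, ωT=1.336134, cosh=2.033583, sinh=1.770723; start (x,ẋ)=(0.204447, 0.146635) → end (x,ẋ)=(0.008422, -1.490080)

1 0.3510 0.2044 0.1466
2 0.6850 0.0084 -1.4901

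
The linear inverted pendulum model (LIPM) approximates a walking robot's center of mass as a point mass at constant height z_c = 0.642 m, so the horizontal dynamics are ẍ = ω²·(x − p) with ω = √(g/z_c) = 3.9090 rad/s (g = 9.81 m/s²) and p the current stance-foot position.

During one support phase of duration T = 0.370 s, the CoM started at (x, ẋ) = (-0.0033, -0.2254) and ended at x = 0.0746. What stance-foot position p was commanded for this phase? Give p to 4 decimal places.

p = -0.1592

ωT = 3.9090·0.370 = 1.446330; cosh(ωT) = 2.241465, sinh(ωT) = 2.006032
x(T) = p + (x₀−p)·cosh(ωT) + (ẋ₀/ω)·sinh(ωT) ⇒ p·(1 − cosh) = x(T) − x₀·cosh − (ẋ₀/ω)·sinh
numerator   = 0.0746 − (-0.0033)·2.241465 − (-0.2254/3.9090)·2.006032 = 0.197668
denominator = 1 − 2.241465 = -1.241465
p = 0.197668 / -1.241465 = -0.1592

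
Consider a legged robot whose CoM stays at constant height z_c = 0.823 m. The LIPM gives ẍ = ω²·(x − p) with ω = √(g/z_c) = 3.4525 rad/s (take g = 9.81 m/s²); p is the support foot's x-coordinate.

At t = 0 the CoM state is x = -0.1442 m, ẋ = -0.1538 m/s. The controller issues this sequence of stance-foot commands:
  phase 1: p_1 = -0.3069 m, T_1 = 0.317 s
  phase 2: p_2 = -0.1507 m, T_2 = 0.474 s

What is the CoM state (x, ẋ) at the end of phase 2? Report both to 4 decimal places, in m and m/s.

phase 1: p=-0.3069, T=0.317, ωT=1.094442, cosh=1.661121, sinh=1.326395; start (x,ẋ)=(-0.144200, -0.153800) → end (x,ẋ)=(-0.095723, 0.489585)
phase 2: p=-0.1507, T=0.474, ωT=1.636485, cosh=2.665872, sinh=2.471209; start (x,ẋ)=(-0.095723, 0.489585) → end (x,ẋ)=(0.346293, 1.774225)

x = 0.3463, ẋ = 1.7742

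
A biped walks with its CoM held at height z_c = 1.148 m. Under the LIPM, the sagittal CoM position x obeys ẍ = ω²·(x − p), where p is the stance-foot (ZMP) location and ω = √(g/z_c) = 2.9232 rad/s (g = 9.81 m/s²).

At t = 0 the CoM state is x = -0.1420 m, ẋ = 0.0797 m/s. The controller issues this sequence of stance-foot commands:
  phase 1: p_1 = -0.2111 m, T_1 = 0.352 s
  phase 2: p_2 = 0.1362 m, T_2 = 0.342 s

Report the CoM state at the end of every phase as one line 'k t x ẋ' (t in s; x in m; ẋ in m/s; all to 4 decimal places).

phase 1: p=-0.2111, T=0.352, ωT=1.028966, cosh=1.577774, sinh=1.220398; start (x,ẋ)=(-0.142000, 0.079700) → end (x,ẋ)=(-0.068802, 0.372261)
phase 2: p=0.1362, T=0.342, ωT=0.999734, cosh=1.542769, sinh=1.174791; start (x,ẋ)=(-0.068802, 0.372261) → end (x,ẋ)=(-0.030465, -0.129696)

1 0.3520 -0.0688 0.3723
2 0.6940 -0.0305 -0.1297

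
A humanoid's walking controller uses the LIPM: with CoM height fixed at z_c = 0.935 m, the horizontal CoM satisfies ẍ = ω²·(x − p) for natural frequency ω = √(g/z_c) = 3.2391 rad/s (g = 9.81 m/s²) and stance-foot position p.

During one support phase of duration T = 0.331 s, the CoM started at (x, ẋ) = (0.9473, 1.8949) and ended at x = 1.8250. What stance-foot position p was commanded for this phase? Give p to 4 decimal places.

p = 0.7523

ωT = 3.2391·0.331 = 1.072142; cosh(ωT) = 1.631953, sinh(ωT) = 1.289678
x(T) = p + (x₀−p)·cosh(ωT) + (ẋ₀/ω)·sinh(ωT) ⇒ p·(1 − cosh) = x(T) − x₀·cosh − (ẋ₀/ω)·sinh
numerator   = 1.8250 − (0.9473)·1.631953 − (1.8949/3.2391)·1.289678 = -0.475421
denominator = 1 − 1.631953 = -0.631953
p = -0.475421 / -0.631953 = 0.7523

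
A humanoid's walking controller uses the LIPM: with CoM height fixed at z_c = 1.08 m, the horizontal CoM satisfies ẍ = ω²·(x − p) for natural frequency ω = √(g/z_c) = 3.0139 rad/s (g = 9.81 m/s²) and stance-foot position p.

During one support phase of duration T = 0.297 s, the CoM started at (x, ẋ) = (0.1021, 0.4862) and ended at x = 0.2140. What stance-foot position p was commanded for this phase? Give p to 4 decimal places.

p = 0.2249

ωT = 3.0139·0.297 = 0.895128; cosh(ωT) = 1.428102, sinh(ωT) = 1.019547
x(T) = p + (x₀−p)·cosh(ωT) + (ẋ₀/ω)·sinh(ωT) ⇒ p·(1 − cosh) = x(T) − x₀·cosh − (ẋ₀/ω)·sinh
numerator   = 0.2140 − (0.1021)·1.428102 − (0.4862/3.0139)·1.019547 = -0.096282
denominator = 1 − 1.428102 = -0.428102
p = -0.096282 / -0.428102 = 0.2249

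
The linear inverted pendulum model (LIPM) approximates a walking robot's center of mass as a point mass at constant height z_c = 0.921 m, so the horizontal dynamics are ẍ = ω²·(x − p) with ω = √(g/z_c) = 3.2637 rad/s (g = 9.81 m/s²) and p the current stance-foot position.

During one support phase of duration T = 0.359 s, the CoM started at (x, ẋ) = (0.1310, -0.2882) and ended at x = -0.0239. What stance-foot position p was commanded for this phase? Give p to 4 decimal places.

p = 0.1649

ωT = 3.2637·0.359 = 1.171668; cosh(ωT) = 1.768611, sinh(ωT) = 1.458761
x(T) = p + (x₀−p)·cosh(ωT) + (ẋ₀/ω)·sinh(ωT) ⇒ p·(1 − cosh) = x(T) − x₀·cosh − (ẋ₀/ω)·sinh
numerator   = -0.0239 − (0.1310)·1.768611 − (-0.2882/3.2637)·1.458761 = -0.126773
denominator = 1 − 1.768611 = -0.768611
p = -0.126773 / -0.768611 = 0.1649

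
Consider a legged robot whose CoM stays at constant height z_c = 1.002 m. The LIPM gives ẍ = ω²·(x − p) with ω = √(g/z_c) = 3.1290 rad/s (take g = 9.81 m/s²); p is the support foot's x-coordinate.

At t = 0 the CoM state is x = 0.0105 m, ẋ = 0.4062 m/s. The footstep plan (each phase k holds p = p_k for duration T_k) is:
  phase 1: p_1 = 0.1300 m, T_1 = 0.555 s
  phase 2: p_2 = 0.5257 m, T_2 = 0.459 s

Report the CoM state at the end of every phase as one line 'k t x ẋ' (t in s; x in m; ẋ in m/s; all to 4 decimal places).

1 0.5550 0.1373 0.1604
2 1.0140 -0.2353 -2.0541

phase 1: p=0.1300, T=0.555, ωT=1.736595, cosh=2.927048, sinh=2.750929; start (x,ẋ)=(0.010500, 0.406200) → end (x,ẋ)=(0.137337, 0.160352)
phase 2: p=0.5257, T=0.459, ωT=1.436211, cosh=2.221281, sinh=1.983453; start (x,ẋ)=(0.137337, 0.160352) → end (x,ẋ)=(-0.235316, -2.054079)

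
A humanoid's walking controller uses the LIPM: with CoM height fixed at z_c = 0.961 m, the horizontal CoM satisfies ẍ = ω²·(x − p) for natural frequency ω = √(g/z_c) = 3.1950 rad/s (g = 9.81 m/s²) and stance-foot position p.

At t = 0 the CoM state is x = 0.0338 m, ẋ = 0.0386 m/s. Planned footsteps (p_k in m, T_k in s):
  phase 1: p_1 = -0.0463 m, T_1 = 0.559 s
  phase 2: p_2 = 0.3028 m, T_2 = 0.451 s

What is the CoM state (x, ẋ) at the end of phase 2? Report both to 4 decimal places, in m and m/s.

phase 1: p=-0.0463, T=0.559, ωT=1.786005, cosh=3.066600, sinh=2.898972; start (x,ẋ)=(0.033800, 0.038600) → end (x,ẋ)=(0.234358, 0.860274)
phase 2: p=0.3028, T=0.451, ωT=1.440945, cosh=2.230695, sinh=1.993991; start (x,ẋ)=(0.234358, 0.860274) → end (x,ẋ)=(0.687022, 1.482981)

x = 0.6870, ẋ = 1.4830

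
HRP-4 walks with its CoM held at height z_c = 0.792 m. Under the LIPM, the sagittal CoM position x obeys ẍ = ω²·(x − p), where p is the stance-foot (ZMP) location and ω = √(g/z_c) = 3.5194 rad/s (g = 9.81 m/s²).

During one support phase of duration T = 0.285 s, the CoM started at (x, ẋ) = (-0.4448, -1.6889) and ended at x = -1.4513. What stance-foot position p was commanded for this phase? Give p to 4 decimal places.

ωT = 3.5194·0.285 = 1.003029; cosh(ωT) = 1.546647, sinh(ωT) = 1.179881
x(T) = p + (x₀−p)·cosh(ωT) + (ẋ₀/ω)·sinh(ωT) ⇒ p·(1 − cosh) = x(T) − x₀·cosh − (ẋ₀/ω)·sinh
numerator   = -1.4513 − (-0.4448)·1.546647 − (-1.6889/3.5194)·1.179881 = -0.197147
denominator = 1 − 1.546647 = -0.546647
p = -0.197147 / -0.546647 = 0.3606

p = 0.3606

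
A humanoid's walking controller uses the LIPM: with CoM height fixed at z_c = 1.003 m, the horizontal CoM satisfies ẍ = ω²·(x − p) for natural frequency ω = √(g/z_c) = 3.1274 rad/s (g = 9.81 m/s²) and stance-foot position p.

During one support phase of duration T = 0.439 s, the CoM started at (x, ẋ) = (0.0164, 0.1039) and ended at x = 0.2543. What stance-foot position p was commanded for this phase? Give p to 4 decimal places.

p = -0.1441

ωT = 3.1274·0.439 = 1.372929; cosh(ωT) = 2.100128, sinh(ωT) = 1.846764
x(T) = p + (x₀−p)·cosh(ωT) + (ẋ₀/ω)·sinh(ωT) ⇒ p·(1 − cosh) = x(T) − x₀·cosh − (ẋ₀/ω)·sinh
numerator   = 0.2543 − (0.0164)·2.100128 − (0.1039/3.1274)·1.846764 = 0.158504
denominator = 1 − 2.100128 = -1.100128
p = 0.158504 / -1.100128 = -0.1441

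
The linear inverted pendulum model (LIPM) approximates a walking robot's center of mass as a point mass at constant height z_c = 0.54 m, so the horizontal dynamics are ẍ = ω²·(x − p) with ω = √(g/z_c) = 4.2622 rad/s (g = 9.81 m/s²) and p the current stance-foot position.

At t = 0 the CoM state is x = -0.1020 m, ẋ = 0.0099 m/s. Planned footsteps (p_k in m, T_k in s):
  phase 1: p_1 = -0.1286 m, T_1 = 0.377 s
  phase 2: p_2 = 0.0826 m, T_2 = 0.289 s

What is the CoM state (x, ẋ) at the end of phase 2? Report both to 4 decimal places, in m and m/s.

phase 1: p=-0.1286, T=0.377, ωT=1.606849, cosh=2.593796, sinh=2.393278; start (x,ẋ)=(-0.102000, 0.009900) → end (x,ẋ)=(-0.054046, 0.297015)
phase 2: p=0.0826, T=0.289, ωT=1.231776, cosh=1.859542, sinh=1.567768; start (x,ẋ)=(-0.054046, 0.297015) → end (x,ẋ)=(-0.062248, -0.360776)

x = -0.0622, ẋ = -0.3608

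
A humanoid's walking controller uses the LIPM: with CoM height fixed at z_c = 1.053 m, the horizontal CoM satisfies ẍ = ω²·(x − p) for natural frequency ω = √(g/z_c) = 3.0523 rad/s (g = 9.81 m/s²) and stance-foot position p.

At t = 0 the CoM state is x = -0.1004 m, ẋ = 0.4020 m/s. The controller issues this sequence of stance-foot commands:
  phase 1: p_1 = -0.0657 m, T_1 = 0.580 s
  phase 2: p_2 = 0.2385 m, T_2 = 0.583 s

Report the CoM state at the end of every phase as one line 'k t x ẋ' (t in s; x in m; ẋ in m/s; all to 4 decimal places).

phase 1: p=-0.0657, T=0.580, ωT=1.770334, cosh=3.021545, sinh=2.851269; start (x,ẋ)=(-0.100400, 0.402000) → end (x,ẋ)=(0.204976, 0.912670)
phase 2: p=0.2385, T=0.583, ωT=1.779491, cosh=3.047781, sinh=2.879057; start (x,ẋ)=(0.204976, 0.912670) → end (x,ẋ)=(0.997194, 2.487015)

1 0.5800 0.2050 0.9127
2 1.1630 0.9972 2.4870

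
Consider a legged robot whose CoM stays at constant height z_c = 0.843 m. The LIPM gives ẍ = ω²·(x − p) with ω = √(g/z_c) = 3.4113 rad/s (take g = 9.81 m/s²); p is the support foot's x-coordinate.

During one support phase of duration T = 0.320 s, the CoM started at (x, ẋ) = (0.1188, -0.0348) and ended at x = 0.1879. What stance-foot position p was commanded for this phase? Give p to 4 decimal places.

p = -0.0068

ωT = 3.4113·0.320 = 1.091616; cosh(ωT) = 1.657379, sinh(ωT) = 1.321705
x(T) = p + (x₀−p)·cosh(ωT) + (ẋ₀/ω)·sinh(ωT) ⇒ p·(1 − cosh) = x(T) − x₀·cosh − (ẋ₀/ω)·sinh
numerator   = 0.1879 − (0.1188)·1.657379 − (-0.0348/3.4113)·1.321705 = 0.004487
denominator = 1 − 1.657379 = -0.657379
p = 0.004487 / -0.657379 = -0.0068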